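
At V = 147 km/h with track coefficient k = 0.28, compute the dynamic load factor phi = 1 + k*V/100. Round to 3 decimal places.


phi = 1 + k * V / 100
phi = 1 + 0.28 * 147 / 100
phi = 1 + 0.4116
phi = 1.412

1.412


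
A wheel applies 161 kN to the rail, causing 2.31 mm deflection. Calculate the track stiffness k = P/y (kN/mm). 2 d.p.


Track stiffness k = P / y
k = 161 / 2.31
k = 69.70 kN/mm

69.70


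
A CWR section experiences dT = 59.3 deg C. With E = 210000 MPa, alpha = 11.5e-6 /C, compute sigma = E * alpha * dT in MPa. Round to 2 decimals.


sigma = E * alpha * dT
sigma = 210000 * 11.5e-6 * 59.3
sigma = 2.415 * 59.3
sigma = 143.21 MPa

143.21


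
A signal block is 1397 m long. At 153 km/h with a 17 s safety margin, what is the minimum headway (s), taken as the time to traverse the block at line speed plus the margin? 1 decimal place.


V = 153 / 3.6 = 42.5 m/s
Block traversal time = 1397 / 42.5 = 32.8706 s
Headway = 32.8706 + 17
Headway = 49.9 s

49.9


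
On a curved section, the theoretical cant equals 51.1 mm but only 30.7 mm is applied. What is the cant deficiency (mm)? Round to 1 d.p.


Cant deficiency = equilibrium cant - actual cant
CD = 51.1 - 30.7
CD = 20.4 mm

20.4


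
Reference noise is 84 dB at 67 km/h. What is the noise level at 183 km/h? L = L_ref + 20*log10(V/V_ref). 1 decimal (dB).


V/V_ref = 183 / 67 = 2.731343
log10(2.731343) = 0.436376
20 * 0.436376 = 8.7275
L = 84 + 8.7275 = 92.7 dB

92.7


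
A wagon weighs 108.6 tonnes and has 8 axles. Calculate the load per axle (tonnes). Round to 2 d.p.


Load per axle = total weight / number of axles
Load = 108.6 / 8
Load = 13.58 tonnes

13.58


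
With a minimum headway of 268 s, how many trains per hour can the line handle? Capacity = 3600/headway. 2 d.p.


Capacity = 3600 / headway
Capacity = 3600 / 268
Capacity = 13.43 trains/hour

13.43


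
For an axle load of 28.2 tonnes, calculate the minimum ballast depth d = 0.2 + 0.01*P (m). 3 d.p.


d = 0.2 + 0.01 * 28.2
d = 0.2 + 0.282
d = 0.482 m

0.482


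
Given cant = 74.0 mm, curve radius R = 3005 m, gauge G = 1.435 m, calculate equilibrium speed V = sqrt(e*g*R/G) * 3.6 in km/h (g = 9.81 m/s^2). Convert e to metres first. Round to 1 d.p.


Convert cant: e = 74.0 mm = 0.0740 m
V_ms = sqrt(0.0740 * 9.81 * 3005 / 1.435)
V_ms = sqrt(1520.174007) = 38.9894 m/s
V = 38.9894 * 3.6 = 140.4 km/h

140.4


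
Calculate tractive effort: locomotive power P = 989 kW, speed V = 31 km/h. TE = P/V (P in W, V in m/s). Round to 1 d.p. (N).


Convert: P = 989 kW = 989000 W
V = 31 / 3.6 = 8.6111 m/s
TE = 989000 / 8.6111
TE = 114851.6 N

114851.6


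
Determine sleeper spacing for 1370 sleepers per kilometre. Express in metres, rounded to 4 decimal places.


Spacing = 1000 m / number of sleepers
Spacing = 1000 / 1370
Spacing = 0.7299 m

0.7299


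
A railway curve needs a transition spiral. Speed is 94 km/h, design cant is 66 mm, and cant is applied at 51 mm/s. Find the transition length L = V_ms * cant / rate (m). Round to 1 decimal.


Convert speed: V = 94 / 3.6 = 26.1111 m/s
L = 26.1111 * 66 / 51
L = 1723.3333 / 51
L = 33.8 m

33.8


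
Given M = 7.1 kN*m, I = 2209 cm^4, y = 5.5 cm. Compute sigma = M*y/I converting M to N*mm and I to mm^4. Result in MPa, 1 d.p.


Convert units:
M = 7.1 kN*m = 7100000 N*mm
y = 5.5 cm = 55 mm
I = 2209 cm^4 = 22090000 mm^4
sigma = 7100000 * 55 / 22090000
sigma = 17.7 MPa

17.7


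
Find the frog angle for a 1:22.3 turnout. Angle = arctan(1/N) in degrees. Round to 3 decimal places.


1/N = 1/22.3 = 0.044843
angle = arctan(0.044843) = 0.044813 rad
angle = 0.044813 * 180/pi = 2.568 degrees

2.568


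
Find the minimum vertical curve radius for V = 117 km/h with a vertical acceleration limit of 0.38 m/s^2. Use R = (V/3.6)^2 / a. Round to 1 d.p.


Convert speed: V = 117 / 3.6 = 32.5 m/s
V^2 = 1056.25 m^2/s^2
R_v = 1056.25 / 0.38
R_v = 2779.6 m

2779.6


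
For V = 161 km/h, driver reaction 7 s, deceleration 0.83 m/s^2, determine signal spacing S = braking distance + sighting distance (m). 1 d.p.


V = 161 / 3.6 = 44.7222 m/s
Braking distance = 44.7222^2 / (2*0.83) = 1204.8658 m
Sighting distance = 44.7222 * 7 = 313.0556 m
S = 1204.8658 + 313.0556 = 1517.9 m

1517.9


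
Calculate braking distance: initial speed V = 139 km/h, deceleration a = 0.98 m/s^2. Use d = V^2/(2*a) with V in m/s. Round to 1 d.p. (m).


Convert speed: V = 139 / 3.6 = 38.6111 m/s
V^2 = 1490.8179
d = 1490.8179 / (2 * 0.98)
d = 1490.8179 / 1.96
d = 760.6 m

760.6


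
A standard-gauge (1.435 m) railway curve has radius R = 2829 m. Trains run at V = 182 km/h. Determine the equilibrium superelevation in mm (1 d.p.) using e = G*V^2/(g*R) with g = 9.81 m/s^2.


Convert speed: V = 182 / 3.6 = 50.5556 m/s
Apply formula: e = 1.435 * 50.5556^2 / (9.81 * 2829)
e = 1.435 * 2555.8642 / 27752.49
e = 0.132156 m = 132.2 mm

132.2


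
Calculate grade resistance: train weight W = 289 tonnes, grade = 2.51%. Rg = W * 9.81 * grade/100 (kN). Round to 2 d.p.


Rg = W * 9.81 * grade / 100
Rg = 289 * 9.81 * 2.51 / 100
Rg = 2835.09 * 0.0251
Rg = 71.16 kN

71.16


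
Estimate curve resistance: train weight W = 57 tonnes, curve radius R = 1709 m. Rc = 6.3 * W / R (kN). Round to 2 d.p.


Rc = 6.3 * W / R
Rc = 6.3 * 57 / 1709
Rc = 359.1 / 1709
Rc = 0.21 kN

0.21


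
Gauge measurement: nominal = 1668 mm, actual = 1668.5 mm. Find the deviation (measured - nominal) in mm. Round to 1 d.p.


Deviation = measured - nominal
Deviation = 1668.5 - 1668
Deviation = 0.5 mm

0.5


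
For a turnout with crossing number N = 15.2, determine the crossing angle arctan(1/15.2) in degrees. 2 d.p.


1/N = 1/15.2 = 0.065789
angle = arctan(0.065789) = 0.065695 rad
angle = 0.065695 * 180/pi = 3.76 degrees

3.76


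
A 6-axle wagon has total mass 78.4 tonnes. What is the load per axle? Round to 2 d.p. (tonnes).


Load per axle = total weight / number of axles
Load = 78.4 / 6
Load = 13.07 tonnes

13.07


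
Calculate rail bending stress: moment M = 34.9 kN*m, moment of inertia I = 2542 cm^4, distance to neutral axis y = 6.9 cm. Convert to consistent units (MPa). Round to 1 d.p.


Convert units:
M = 34.9 kN*m = 34900000 N*mm
y = 6.9 cm = 69 mm
I = 2542 cm^4 = 25420000 mm^4
sigma = 34900000 * 69 / 25420000
sigma = 94.7 MPa

94.7


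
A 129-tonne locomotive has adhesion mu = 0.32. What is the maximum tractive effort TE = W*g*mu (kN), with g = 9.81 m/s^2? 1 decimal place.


TE_max = W * g * mu
TE_max = 129 * 9.81 * 0.32
TE_max = 1265.49 * 0.32
TE_max = 405.0 kN

405.0


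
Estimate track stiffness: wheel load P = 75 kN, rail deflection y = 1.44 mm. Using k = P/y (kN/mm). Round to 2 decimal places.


Track stiffness k = P / y
k = 75 / 1.44
k = 52.08 kN/mm

52.08


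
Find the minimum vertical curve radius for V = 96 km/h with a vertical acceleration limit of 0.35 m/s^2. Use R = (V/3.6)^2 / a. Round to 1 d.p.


Convert speed: V = 96 / 3.6 = 26.6667 m/s
V^2 = 711.1111 m^2/s^2
R_v = 711.1111 / 0.35
R_v = 2031.7 m

2031.7


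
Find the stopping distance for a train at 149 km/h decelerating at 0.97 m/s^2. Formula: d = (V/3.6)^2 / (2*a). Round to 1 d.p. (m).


Convert speed: V = 149 / 3.6 = 41.3889 m/s
V^2 = 1713.0401
d = 1713.0401 / (2 * 0.97)
d = 1713.0401 / 1.94
d = 883.0 m

883.0


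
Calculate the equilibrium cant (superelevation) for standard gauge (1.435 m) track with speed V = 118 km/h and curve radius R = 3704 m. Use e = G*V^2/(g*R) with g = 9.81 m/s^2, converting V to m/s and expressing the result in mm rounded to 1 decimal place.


Convert speed: V = 118 / 3.6 = 32.7778 m/s
Apply formula: e = 1.435 * 32.7778^2 / (9.81 * 3704)
e = 1.435 * 1074.3827 / 36336.24
e = 0.04243 m = 42.4 mm

42.4


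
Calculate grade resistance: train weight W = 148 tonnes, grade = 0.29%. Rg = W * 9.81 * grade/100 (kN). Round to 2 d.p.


Rg = W * 9.81 * grade / 100
Rg = 148 * 9.81 * 0.29 / 100
Rg = 1451.88 * 0.0029
Rg = 4.21 kN

4.21


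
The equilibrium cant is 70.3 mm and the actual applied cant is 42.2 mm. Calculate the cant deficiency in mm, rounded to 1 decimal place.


Cant deficiency = equilibrium cant - actual cant
CD = 70.3 - 42.2
CD = 28.1 mm

28.1


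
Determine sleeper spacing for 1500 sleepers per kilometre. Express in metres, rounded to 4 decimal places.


Spacing = 1000 m / number of sleepers
Spacing = 1000 / 1500
Spacing = 0.6667 m

0.6667


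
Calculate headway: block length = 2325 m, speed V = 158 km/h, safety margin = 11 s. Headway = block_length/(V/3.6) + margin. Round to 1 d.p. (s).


V = 158 / 3.6 = 43.8889 m/s
Block traversal time = 2325 / 43.8889 = 52.9747 s
Headway = 52.9747 + 11
Headway = 64.0 s

64.0


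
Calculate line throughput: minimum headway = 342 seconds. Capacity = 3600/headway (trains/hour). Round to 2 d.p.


Capacity = 3600 / headway
Capacity = 3600 / 342
Capacity = 10.53 trains/hour

10.53


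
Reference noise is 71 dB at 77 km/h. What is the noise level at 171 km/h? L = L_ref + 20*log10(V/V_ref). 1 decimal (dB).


V/V_ref = 171 / 77 = 2.220779
log10(2.220779) = 0.346505
20 * 0.346505 = 6.9301
L = 71 + 6.9301 = 77.9 dB

77.9


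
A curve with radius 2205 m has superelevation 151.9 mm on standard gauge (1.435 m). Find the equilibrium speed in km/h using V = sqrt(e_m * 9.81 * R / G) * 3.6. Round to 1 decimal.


Convert cant: e = 151.9 mm = 0.1519 m
V_ms = sqrt(0.1519 * 9.81 * 2205 / 1.435)
V_ms = sqrt(2289.72578) = 47.8511 m/s
V = 47.8511 * 3.6 = 172.3 km/h

172.3


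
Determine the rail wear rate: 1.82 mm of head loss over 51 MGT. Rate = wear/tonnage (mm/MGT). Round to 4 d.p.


Wear rate = total wear / cumulative tonnage
Rate = 1.82 / 51
Rate = 0.0357 mm/MGT

0.0357


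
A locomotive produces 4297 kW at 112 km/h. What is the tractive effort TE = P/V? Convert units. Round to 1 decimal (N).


Convert: P = 4297 kW = 4297000 W
V = 112 / 3.6 = 31.1111 m/s
TE = 4297000 / 31.1111
TE = 138117.9 N

138117.9


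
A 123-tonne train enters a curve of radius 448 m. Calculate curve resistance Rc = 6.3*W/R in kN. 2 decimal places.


Rc = 6.3 * W / R
Rc = 6.3 * 123 / 448
Rc = 774.9 / 448
Rc = 1.73 kN

1.73


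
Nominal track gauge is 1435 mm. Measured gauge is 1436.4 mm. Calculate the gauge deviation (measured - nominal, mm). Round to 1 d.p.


Deviation = measured - nominal
Deviation = 1436.4 - 1435
Deviation = 1.4 mm

1.4


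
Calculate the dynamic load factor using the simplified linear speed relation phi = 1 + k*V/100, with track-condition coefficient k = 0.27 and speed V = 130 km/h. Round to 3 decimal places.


phi = 1 + k * V / 100
phi = 1 + 0.27 * 130 / 100
phi = 1 + 0.351
phi = 1.351

1.351


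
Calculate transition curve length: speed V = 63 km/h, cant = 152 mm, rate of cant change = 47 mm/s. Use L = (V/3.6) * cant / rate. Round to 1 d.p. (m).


Convert speed: V = 63 / 3.6 = 17.5 m/s
L = 17.5 * 152 / 47
L = 2660.0 / 47
L = 56.6 m

56.6


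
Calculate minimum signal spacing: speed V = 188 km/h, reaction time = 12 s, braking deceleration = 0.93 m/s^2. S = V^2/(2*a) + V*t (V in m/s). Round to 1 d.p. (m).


V = 188 / 3.6 = 52.2222 m/s
Braking distance = 52.2222^2 / (2*0.93) = 1466.2153 m
Sighting distance = 52.2222 * 12 = 626.6667 m
S = 1466.2153 + 626.6667 = 2092.9 m

2092.9


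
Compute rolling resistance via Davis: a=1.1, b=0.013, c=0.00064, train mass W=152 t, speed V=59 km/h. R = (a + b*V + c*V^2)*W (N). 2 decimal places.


b*V = 0.013 * 59 = 0.767
c*V^2 = 0.00064 * 3481 = 2.22784
R_per_t = 1.1 + 0.767 + 2.22784 = 4.09484 N/t
R_total = 4.09484 * 152 = 622.42 N

622.42


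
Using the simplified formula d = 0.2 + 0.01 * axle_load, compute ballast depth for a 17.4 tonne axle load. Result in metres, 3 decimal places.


d = 0.2 + 0.01 * 17.4
d = 0.2 + 0.174
d = 0.374 m

0.374


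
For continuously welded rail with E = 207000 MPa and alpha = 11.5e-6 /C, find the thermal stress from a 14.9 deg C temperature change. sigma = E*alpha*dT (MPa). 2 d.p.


sigma = E * alpha * dT
sigma = 207000 * 11.5e-6 * 14.9
sigma = 2.3805 * 14.9
sigma = 35.47 MPa

35.47


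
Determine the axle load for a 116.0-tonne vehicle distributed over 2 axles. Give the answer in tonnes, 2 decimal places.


Load per axle = total weight / number of axles
Load = 116.0 / 2
Load = 58.00 tonnes

58.00


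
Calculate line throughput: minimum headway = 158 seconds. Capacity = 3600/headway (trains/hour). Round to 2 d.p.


Capacity = 3600 / headway
Capacity = 3600 / 158
Capacity = 22.78 trains/hour

22.78


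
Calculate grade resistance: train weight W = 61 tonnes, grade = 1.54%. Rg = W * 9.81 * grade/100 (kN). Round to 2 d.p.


Rg = W * 9.81 * grade / 100
Rg = 61 * 9.81 * 1.54 / 100
Rg = 598.41 * 0.0154
Rg = 9.22 kN

9.22


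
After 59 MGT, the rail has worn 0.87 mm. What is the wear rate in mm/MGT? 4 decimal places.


Wear rate = total wear / cumulative tonnage
Rate = 0.87 / 59
Rate = 0.0147 mm/MGT

0.0147


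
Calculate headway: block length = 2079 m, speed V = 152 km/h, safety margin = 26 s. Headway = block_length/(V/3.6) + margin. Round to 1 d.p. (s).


V = 152 / 3.6 = 42.2222 m/s
Block traversal time = 2079 / 42.2222 = 49.2395 s
Headway = 49.2395 + 26
Headway = 75.2 s

75.2


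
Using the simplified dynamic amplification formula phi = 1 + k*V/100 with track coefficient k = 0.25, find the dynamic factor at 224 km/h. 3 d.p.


phi = 1 + k * V / 100
phi = 1 + 0.25 * 224 / 100
phi = 1 + 0.56
phi = 1.560

1.560


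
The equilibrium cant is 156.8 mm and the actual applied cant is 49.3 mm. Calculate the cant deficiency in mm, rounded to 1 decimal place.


Cant deficiency = equilibrium cant - actual cant
CD = 156.8 - 49.3
CD = 107.5 mm

107.5


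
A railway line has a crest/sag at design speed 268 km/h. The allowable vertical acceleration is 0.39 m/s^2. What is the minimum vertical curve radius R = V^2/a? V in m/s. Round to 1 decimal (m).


Convert speed: V = 268 / 3.6 = 74.4444 m/s
V^2 = 5541.9753 m^2/s^2
R_v = 5541.9753 / 0.39
R_v = 14210.2 m

14210.2


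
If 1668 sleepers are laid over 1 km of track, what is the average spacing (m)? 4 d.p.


Spacing = 1000 m / number of sleepers
Spacing = 1000 / 1668
Spacing = 0.5995 m

0.5995


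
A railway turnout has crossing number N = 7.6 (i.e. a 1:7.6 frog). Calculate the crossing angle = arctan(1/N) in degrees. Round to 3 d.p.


1/N = 1/7.6 = 0.131579
angle = arctan(0.131579) = 0.130827 rad
angle = 0.130827 * 180/pi = 7.496 degrees

7.496


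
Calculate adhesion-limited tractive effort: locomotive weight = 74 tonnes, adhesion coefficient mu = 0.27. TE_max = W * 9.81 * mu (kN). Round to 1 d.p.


TE_max = W * g * mu
TE_max = 74 * 9.81 * 0.27
TE_max = 725.94 * 0.27
TE_max = 196.0 kN

196.0


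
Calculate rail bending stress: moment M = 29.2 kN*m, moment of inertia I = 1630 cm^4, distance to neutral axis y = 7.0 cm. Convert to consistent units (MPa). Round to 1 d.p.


Convert units:
M = 29.2 kN*m = 29200000 N*mm
y = 7.0 cm = 70 mm
I = 1630 cm^4 = 16300000 mm^4
sigma = 29200000 * 70 / 16300000
sigma = 125.4 MPa

125.4


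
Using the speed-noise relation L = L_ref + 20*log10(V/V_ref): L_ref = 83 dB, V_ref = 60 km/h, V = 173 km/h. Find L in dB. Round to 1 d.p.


V/V_ref = 173 / 60 = 2.883333
log10(2.883333) = 0.459895
20 * 0.459895 = 9.1979
L = 83 + 9.1979 = 92.2 dB

92.2


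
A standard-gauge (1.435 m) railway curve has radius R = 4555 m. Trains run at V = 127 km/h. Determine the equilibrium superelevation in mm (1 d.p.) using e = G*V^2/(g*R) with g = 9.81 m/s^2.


Convert speed: V = 127 / 3.6 = 35.2778 m/s
Apply formula: e = 1.435 * 35.2778^2 / (9.81 * 4555)
e = 1.435 * 1244.5216 / 44684.55
e = 0.039967 m = 40.0 mm

40.0


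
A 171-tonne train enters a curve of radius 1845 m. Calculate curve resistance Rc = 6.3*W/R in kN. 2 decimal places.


Rc = 6.3 * W / R
Rc = 6.3 * 171 / 1845
Rc = 1077.3 / 1845
Rc = 0.58 kN

0.58


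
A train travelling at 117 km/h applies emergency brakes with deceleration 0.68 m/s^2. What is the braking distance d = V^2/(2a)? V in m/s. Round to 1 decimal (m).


Convert speed: V = 117 / 3.6 = 32.5 m/s
V^2 = 1056.25
d = 1056.25 / (2 * 0.68)
d = 1056.25 / 1.36
d = 776.7 m

776.7


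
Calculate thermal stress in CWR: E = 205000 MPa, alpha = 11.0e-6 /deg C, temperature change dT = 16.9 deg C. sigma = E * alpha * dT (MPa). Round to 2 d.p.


sigma = E * alpha * dT
sigma = 205000 * 11.0e-6 * 16.9
sigma = 2.255 * 16.9
sigma = 38.11 MPa

38.11


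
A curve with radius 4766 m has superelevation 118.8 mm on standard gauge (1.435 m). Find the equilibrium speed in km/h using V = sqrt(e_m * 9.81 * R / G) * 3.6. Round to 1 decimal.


Convert cant: e = 118.8 mm = 0.1188 m
V_ms = sqrt(0.1188 * 9.81 * 4766 / 1.435)
V_ms = sqrt(3870.682821) = 62.2148 m/s
V = 62.2148 * 3.6 = 224.0 km/h

224.0


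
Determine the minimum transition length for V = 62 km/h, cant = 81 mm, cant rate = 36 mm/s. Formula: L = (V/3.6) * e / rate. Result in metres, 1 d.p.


Convert speed: V = 62 / 3.6 = 17.2222 m/s
L = 17.2222 * 81 / 36
L = 1395.0 / 36
L = 38.8 m

38.8


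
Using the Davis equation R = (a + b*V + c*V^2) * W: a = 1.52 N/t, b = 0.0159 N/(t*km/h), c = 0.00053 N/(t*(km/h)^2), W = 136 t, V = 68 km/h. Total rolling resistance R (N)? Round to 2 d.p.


b*V = 0.0159 * 68 = 1.0812
c*V^2 = 0.00053 * 4624 = 2.45072
R_per_t = 1.52 + 1.0812 + 2.45072 = 5.05192 N/t
R_total = 5.05192 * 136 = 687.06 N

687.06


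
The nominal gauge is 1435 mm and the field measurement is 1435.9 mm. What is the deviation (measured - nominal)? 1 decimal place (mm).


Deviation = measured - nominal
Deviation = 1435.9 - 1435
Deviation = 0.9 mm

0.9


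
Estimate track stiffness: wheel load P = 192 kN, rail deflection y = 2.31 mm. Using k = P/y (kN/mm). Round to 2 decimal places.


Track stiffness k = P / y
k = 192 / 2.31
k = 83.12 kN/mm

83.12


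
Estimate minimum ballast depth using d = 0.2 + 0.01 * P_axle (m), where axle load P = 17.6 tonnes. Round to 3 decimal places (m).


d = 0.2 + 0.01 * 17.6
d = 0.2 + 0.176
d = 0.376 m

0.376


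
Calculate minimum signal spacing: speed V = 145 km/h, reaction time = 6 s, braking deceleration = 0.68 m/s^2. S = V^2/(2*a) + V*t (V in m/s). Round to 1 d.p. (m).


V = 145 / 3.6 = 40.2778 m/s
Braking distance = 40.2778^2 / (2*0.68) = 1192.8672 m
Sighting distance = 40.2778 * 6 = 241.6667 m
S = 1192.8672 + 241.6667 = 1434.5 m

1434.5


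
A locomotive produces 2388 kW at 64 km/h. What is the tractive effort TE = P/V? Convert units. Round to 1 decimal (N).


Convert: P = 2388 kW = 2388000 W
V = 64 / 3.6 = 17.7778 m/s
TE = 2388000 / 17.7778
TE = 134325.0 N

134325.0


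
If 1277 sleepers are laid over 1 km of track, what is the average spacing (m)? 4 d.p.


Spacing = 1000 m / number of sleepers
Spacing = 1000 / 1277
Spacing = 0.7831 m

0.7831


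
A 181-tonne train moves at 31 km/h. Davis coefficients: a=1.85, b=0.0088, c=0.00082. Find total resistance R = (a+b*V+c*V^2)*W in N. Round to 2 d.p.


b*V = 0.0088 * 31 = 0.2728
c*V^2 = 0.00082 * 961 = 0.78802
R_per_t = 1.85 + 0.2728 + 0.78802 = 2.91082 N/t
R_total = 2.91082 * 181 = 526.86 N

526.86


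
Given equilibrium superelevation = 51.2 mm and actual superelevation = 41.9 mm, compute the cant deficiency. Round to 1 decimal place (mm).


Cant deficiency = equilibrium cant - actual cant
CD = 51.2 - 41.9
CD = 9.3 mm

9.3


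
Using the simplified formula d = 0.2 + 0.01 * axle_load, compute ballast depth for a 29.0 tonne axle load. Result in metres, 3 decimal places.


d = 0.2 + 0.01 * 29.0
d = 0.2 + 0.29
d = 0.490 m

0.490


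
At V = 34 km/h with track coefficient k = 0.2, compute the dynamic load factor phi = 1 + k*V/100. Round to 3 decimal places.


phi = 1 + k * V / 100
phi = 1 + 0.2 * 34 / 100
phi = 1 + 0.068
phi = 1.068

1.068


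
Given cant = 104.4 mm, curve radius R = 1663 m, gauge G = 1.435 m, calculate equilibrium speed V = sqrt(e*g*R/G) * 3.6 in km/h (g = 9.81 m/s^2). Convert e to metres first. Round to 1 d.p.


Convert cant: e = 104.4 mm = 0.1044 m
V_ms = sqrt(0.1044 * 9.81 * 1663 / 1.435)
V_ms = sqrt(1186.888315) = 34.4512 m/s
V = 34.4512 * 3.6 = 124.0 km/h

124.0


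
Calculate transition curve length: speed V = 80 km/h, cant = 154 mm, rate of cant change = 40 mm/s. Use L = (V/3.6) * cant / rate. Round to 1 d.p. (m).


Convert speed: V = 80 / 3.6 = 22.2222 m/s
L = 22.2222 * 154 / 40
L = 3422.2222 / 40
L = 85.6 m

85.6


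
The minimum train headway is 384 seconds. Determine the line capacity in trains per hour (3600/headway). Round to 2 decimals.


Capacity = 3600 / headway
Capacity = 3600 / 384
Capacity = 9.38 trains/hour

9.38


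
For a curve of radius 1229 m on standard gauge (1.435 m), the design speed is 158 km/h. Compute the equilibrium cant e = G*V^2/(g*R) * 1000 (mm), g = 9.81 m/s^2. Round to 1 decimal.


Convert speed: V = 158 / 3.6 = 43.8889 m/s
Apply formula: e = 1.435 * 43.8889^2 / (9.81 * 1229)
e = 1.435 * 1926.2346 / 12056.49
e = 0.229266 m = 229.3 mm

229.3


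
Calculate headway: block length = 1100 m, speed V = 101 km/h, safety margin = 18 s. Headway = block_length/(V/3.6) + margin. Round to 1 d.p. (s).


V = 101 / 3.6 = 28.0556 m/s
Block traversal time = 1100 / 28.0556 = 39.2079 s
Headway = 39.2079 + 18
Headway = 57.2 s

57.2


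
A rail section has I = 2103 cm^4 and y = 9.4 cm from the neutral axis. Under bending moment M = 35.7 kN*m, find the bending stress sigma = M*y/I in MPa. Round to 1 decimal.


Convert units:
M = 35.7 kN*m = 35700000 N*mm
y = 9.4 cm = 94 mm
I = 2103 cm^4 = 21030000 mm^4
sigma = 35700000 * 94 / 21030000
sigma = 159.6 MPa

159.6


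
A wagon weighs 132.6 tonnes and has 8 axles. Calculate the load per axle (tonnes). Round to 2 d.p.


Load per axle = total weight / number of axles
Load = 132.6 / 8
Load = 16.58 tonnes

16.58


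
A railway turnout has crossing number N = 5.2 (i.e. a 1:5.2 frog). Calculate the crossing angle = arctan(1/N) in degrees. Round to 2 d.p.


1/N = 1/5.2 = 0.192308
angle = arctan(0.192308) = 0.189988 rad
angle = 0.189988 * 180/pi = 10.89 degrees

10.89


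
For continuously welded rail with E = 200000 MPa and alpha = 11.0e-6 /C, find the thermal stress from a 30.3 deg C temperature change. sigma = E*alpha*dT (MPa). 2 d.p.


sigma = E * alpha * dT
sigma = 200000 * 11.0e-6 * 30.3
sigma = 2.2 * 30.3
sigma = 66.66 MPa

66.66


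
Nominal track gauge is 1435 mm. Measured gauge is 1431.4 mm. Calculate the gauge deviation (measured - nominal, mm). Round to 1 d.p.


Deviation = measured - nominal
Deviation = 1431.4 - 1435
Deviation = -3.6 mm

-3.6


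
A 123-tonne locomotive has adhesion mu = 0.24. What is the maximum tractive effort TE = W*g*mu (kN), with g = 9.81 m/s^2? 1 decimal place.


TE_max = W * g * mu
TE_max = 123 * 9.81 * 0.24
TE_max = 1206.63 * 0.24
TE_max = 289.6 kN

289.6


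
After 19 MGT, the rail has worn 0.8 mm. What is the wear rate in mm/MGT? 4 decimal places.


Wear rate = total wear / cumulative tonnage
Rate = 0.8 / 19
Rate = 0.0421 mm/MGT

0.0421


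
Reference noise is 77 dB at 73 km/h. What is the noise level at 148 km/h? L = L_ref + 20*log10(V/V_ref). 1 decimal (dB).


V/V_ref = 148 / 73 = 2.027397
log10(2.027397) = 0.306939
20 * 0.306939 = 6.1388
L = 77 + 6.1388 = 83.1 dB

83.1


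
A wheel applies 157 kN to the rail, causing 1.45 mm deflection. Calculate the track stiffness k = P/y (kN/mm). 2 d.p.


Track stiffness k = P / y
k = 157 / 1.45
k = 108.28 kN/mm

108.28


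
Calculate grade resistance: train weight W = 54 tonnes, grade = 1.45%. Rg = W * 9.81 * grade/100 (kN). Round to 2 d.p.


Rg = W * 9.81 * grade / 100
Rg = 54 * 9.81 * 1.45 / 100
Rg = 529.74 * 0.0145
Rg = 7.68 kN

7.68


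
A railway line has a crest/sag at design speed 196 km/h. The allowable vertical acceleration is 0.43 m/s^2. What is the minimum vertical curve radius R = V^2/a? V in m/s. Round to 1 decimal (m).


Convert speed: V = 196 / 3.6 = 54.4444 m/s
V^2 = 2964.1975 m^2/s^2
R_v = 2964.1975 / 0.43
R_v = 6893.5 m

6893.5


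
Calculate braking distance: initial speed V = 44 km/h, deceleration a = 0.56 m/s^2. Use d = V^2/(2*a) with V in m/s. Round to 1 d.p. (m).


Convert speed: V = 44 / 3.6 = 12.2222 m/s
V^2 = 149.3827
d = 149.3827 / (2 * 0.56)
d = 149.3827 / 1.12
d = 133.4 m

133.4


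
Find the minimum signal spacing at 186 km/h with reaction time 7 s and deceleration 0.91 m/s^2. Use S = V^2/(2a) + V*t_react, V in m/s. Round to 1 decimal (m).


V = 186 / 3.6 = 51.6667 m/s
Braking distance = 51.6667^2 / (2*0.91) = 1466.7277 m
Sighting distance = 51.6667 * 7 = 361.6667 m
S = 1466.7277 + 361.6667 = 1828.4 m

1828.4


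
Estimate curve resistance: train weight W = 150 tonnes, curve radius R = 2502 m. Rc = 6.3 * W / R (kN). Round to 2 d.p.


Rc = 6.3 * W / R
Rc = 6.3 * 150 / 2502
Rc = 945.0 / 2502
Rc = 0.38 kN

0.38


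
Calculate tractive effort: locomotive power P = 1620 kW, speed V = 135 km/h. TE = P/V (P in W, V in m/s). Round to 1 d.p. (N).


Convert: P = 1620 kW = 1620000 W
V = 135 / 3.6 = 37.5 m/s
TE = 1620000 / 37.5
TE = 43200.0 N

43200.0


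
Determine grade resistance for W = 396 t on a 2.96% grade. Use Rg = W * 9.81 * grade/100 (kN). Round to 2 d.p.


Rg = W * 9.81 * grade / 100
Rg = 396 * 9.81 * 2.96 / 100
Rg = 3884.76 * 0.0296
Rg = 114.99 kN

114.99


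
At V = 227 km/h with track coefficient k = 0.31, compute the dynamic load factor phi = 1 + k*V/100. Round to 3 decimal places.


phi = 1 + k * V / 100
phi = 1 + 0.31 * 227 / 100
phi = 1 + 0.7037
phi = 1.704

1.704


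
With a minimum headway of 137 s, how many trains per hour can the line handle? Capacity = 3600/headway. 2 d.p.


Capacity = 3600 / headway
Capacity = 3600 / 137
Capacity = 26.28 trains/hour

26.28


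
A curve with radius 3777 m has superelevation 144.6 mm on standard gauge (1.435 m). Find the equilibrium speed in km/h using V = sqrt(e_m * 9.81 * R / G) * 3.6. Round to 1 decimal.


Convert cant: e = 144.6 mm = 0.1446 m
V_ms = sqrt(0.1446 * 9.81 * 3777 / 1.435)
V_ms = sqrt(3733.639514) = 61.1035 m/s
V = 61.1035 * 3.6 = 220.0 km/h

220.0


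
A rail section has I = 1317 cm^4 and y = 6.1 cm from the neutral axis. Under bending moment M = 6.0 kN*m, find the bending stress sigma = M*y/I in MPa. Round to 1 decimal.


Convert units:
M = 6.0 kN*m = 6000000 N*mm
y = 6.1 cm = 61 mm
I = 1317 cm^4 = 13170000 mm^4
sigma = 6000000 * 61 / 13170000
sigma = 27.8 MPa

27.8


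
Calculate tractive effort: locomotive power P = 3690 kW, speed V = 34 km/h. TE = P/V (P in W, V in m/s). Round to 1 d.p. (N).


Convert: P = 3690 kW = 3690000 W
V = 34 / 3.6 = 9.4444 m/s
TE = 3690000 / 9.4444
TE = 390705.9 N

390705.9


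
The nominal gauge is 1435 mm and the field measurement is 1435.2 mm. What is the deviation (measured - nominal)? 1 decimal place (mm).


Deviation = measured - nominal
Deviation = 1435.2 - 1435
Deviation = 0.2 mm

0.2


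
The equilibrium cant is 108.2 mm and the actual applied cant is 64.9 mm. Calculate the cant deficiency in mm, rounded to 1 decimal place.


Cant deficiency = equilibrium cant - actual cant
CD = 108.2 - 64.9
CD = 43.3 mm

43.3


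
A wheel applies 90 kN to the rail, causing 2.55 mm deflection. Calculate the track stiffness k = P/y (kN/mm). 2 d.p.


Track stiffness k = P / y
k = 90 / 2.55
k = 35.29 kN/mm

35.29


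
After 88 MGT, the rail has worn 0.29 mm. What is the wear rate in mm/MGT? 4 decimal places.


Wear rate = total wear / cumulative tonnage
Rate = 0.29 / 88
Rate = 0.0033 mm/MGT

0.0033


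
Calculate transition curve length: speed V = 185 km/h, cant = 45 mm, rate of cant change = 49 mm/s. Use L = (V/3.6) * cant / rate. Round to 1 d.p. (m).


Convert speed: V = 185 / 3.6 = 51.3889 m/s
L = 51.3889 * 45 / 49
L = 2312.5 / 49
L = 47.2 m

47.2


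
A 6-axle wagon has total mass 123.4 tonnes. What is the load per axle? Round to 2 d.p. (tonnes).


Load per axle = total weight / number of axles
Load = 123.4 / 6
Load = 20.57 tonnes

20.57


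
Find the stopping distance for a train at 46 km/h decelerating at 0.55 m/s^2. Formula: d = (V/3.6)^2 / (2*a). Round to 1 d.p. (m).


Convert speed: V = 46 / 3.6 = 12.7778 m/s
V^2 = 163.2716
d = 163.2716 / (2 * 0.55)
d = 163.2716 / 1.1
d = 148.4 m

148.4


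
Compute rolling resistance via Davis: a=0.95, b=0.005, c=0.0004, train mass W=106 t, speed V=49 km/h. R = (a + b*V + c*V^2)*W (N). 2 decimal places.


b*V = 0.005 * 49 = 0.245
c*V^2 = 0.0004 * 2401 = 0.9604
R_per_t = 0.95 + 0.245 + 0.9604 = 2.1554 N/t
R_total = 2.1554 * 106 = 228.47 N

228.47


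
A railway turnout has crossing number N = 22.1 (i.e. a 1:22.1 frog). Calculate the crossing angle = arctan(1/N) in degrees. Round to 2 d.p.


1/N = 1/22.1 = 0.045249
angle = arctan(0.045249) = 0.045218 rad
angle = 0.045218 * 180/pi = 2.59 degrees

2.59


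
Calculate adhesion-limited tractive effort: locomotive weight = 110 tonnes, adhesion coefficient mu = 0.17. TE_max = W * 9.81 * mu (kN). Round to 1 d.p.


TE_max = W * g * mu
TE_max = 110 * 9.81 * 0.17
TE_max = 1079.1 * 0.17
TE_max = 183.4 kN

183.4


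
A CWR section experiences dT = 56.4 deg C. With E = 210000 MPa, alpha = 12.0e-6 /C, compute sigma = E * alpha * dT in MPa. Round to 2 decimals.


sigma = E * alpha * dT
sigma = 210000 * 12.0e-6 * 56.4
sigma = 2.52 * 56.4
sigma = 142.13 MPa

142.13


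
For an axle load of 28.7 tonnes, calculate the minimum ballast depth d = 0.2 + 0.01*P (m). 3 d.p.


d = 0.2 + 0.01 * 28.7
d = 0.2 + 0.287
d = 0.487 m

0.487


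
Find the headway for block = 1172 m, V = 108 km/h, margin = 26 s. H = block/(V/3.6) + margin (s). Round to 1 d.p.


V = 108 / 3.6 = 30.0 m/s
Block traversal time = 1172 / 30.0 = 39.0667 s
Headway = 39.0667 + 26
Headway = 65.1 s

65.1


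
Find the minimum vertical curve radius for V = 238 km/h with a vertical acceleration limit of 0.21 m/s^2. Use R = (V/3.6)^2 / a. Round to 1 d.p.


Convert speed: V = 238 / 3.6 = 66.1111 m/s
V^2 = 4370.679 m^2/s^2
R_v = 4370.679 / 0.21
R_v = 20812.8 m

20812.8


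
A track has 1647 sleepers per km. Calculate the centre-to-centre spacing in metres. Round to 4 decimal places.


Spacing = 1000 m / number of sleepers
Spacing = 1000 / 1647
Spacing = 0.6072 m

0.6072


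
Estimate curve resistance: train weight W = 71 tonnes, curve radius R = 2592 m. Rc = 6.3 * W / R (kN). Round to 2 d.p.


Rc = 6.3 * W / R
Rc = 6.3 * 71 / 2592
Rc = 447.3 / 2592
Rc = 0.17 kN

0.17


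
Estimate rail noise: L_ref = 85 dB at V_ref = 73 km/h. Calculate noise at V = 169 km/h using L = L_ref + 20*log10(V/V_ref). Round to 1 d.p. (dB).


V/V_ref = 169 / 73 = 2.315068
log10(2.315068) = 0.364564
20 * 0.364564 = 7.2913
L = 85 + 7.2913 = 92.3 dB

92.3


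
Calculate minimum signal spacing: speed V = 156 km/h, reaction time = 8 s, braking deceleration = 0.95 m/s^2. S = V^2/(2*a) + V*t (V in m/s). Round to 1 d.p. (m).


V = 156 / 3.6 = 43.3333 m/s
Braking distance = 43.3333^2 / (2*0.95) = 988.3041 m
Sighting distance = 43.3333 * 8 = 346.6667 m
S = 988.3041 + 346.6667 = 1335.0 m

1335.0


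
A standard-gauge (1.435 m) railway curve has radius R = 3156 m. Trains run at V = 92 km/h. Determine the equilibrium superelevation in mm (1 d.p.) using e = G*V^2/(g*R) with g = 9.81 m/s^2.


Convert speed: V = 92 / 3.6 = 25.5556 m/s
Apply formula: e = 1.435 * 25.5556^2 / (9.81 * 3156)
e = 1.435 * 653.0864 / 30960.36
e = 0.03027 m = 30.3 mm

30.3


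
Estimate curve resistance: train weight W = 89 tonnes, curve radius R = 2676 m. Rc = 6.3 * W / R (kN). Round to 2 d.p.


Rc = 6.3 * W / R
Rc = 6.3 * 89 / 2676
Rc = 560.7 / 2676
Rc = 0.21 kN

0.21


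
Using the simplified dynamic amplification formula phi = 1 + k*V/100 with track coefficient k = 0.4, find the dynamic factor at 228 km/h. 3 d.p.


phi = 1 + k * V / 100
phi = 1 + 0.4 * 228 / 100
phi = 1 + 0.912
phi = 1.912

1.912


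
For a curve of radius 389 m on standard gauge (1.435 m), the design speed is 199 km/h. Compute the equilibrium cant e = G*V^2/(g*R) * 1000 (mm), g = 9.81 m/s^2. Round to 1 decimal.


Convert speed: V = 199 / 3.6 = 55.2778 m/s
Apply formula: e = 1.435 * 55.2778^2 / (9.81 * 389)
e = 1.435 * 3055.6327 / 3816.09
e = 1.149038 m = 1149.0 mm

1149.0


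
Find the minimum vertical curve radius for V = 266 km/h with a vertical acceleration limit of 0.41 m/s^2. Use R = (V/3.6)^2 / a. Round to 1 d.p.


Convert speed: V = 266 / 3.6 = 73.8889 m/s
V^2 = 5459.5679 m^2/s^2
R_v = 5459.5679 / 0.41
R_v = 13316.0 m

13316.0


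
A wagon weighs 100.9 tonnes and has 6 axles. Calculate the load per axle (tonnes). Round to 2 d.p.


Load per axle = total weight / number of axles
Load = 100.9 / 6
Load = 16.82 tonnes

16.82


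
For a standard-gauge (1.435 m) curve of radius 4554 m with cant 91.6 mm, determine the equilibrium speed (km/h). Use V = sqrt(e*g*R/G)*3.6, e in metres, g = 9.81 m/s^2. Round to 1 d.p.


Convert cant: e = 91.6 mm = 0.0916 m
V_ms = sqrt(0.0916 * 9.81 * 4554 / 1.435)
V_ms = sqrt(2851.711626) = 53.4014 m/s
V = 53.4014 * 3.6 = 192.2 km/h

192.2


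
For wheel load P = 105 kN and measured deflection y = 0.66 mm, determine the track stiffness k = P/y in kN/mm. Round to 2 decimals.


Track stiffness k = P / y
k = 105 / 0.66
k = 159.09 kN/mm

159.09


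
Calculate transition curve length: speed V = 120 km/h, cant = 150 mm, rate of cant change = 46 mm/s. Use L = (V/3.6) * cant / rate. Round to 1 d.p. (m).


Convert speed: V = 120 / 3.6 = 33.3333 m/s
L = 33.3333 * 150 / 46
L = 5000.0 / 46
L = 108.7 m

108.7


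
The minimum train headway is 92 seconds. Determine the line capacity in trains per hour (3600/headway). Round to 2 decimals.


Capacity = 3600 / headway
Capacity = 3600 / 92
Capacity = 39.13 trains/hour

39.13


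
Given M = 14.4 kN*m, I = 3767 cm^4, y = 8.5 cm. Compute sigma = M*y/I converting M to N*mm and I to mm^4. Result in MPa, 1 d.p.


Convert units:
M = 14.4 kN*m = 14400000 N*mm
y = 8.5 cm = 85 mm
I = 3767 cm^4 = 37670000 mm^4
sigma = 14400000 * 85 / 37670000
sigma = 32.5 MPa

32.5


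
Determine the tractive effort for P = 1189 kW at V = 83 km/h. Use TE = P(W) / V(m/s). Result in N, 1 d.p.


Convert: P = 1189 kW = 1189000 W
V = 83 / 3.6 = 23.0556 m/s
TE = 1189000 / 23.0556
TE = 51571.1 N

51571.1


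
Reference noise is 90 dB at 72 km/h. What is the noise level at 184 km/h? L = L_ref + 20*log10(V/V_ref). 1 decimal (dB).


V/V_ref = 184 / 72 = 2.555556
log10(2.555556) = 0.407485
20 * 0.407485 = 8.1497
L = 90 + 8.1497 = 98.1 dB

98.1


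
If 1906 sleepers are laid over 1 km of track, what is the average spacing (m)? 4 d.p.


Spacing = 1000 m / number of sleepers
Spacing = 1000 / 1906
Spacing = 0.5247 m

0.5247


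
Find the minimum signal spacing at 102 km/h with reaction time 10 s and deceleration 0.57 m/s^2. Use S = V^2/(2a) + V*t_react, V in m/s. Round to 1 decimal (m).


V = 102 / 3.6 = 28.3333 m/s
Braking distance = 28.3333^2 / (2*0.57) = 704.191 m
Sighting distance = 28.3333 * 10 = 283.3333 m
S = 704.191 + 283.3333 = 987.5 m

987.5


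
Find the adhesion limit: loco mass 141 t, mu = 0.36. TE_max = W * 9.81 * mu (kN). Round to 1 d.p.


TE_max = W * g * mu
TE_max = 141 * 9.81 * 0.36
TE_max = 1383.21 * 0.36
TE_max = 498.0 kN

498.0


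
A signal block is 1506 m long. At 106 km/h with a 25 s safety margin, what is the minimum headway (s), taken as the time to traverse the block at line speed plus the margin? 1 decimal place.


V = 106 / 3.6 = 29.4444 m/s
Block traversal time = 1506 / 29.4444 = 51.1472 s
Headway = 51.1472 + 25
Headway = 76.1 s

76.1


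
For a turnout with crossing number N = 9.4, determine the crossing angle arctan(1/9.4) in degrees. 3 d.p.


1/N = 1/9.4 = 0.106383
angle = arctan(0.106383) = 0.105984 rad
angle = 0.105984 * 180/pi = 6.072 degrees

6.072


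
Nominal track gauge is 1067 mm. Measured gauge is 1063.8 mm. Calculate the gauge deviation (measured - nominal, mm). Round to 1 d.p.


Deviation = measured - nominal
Deviation = 1063.8 - 1067
Deviation = -3.2 mm

-3.2


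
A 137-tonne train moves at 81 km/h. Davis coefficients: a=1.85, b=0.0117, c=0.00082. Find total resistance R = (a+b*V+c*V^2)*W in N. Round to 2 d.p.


b*V = 0.0117 * 81 = 0.9477
c*V^2 = 0.00082 * 6561 = 5.38002
R_per_t = 1.85 + 0.9477 + 5.38002 = 8.17772 N/t
R_total = 8.17772 * 137 = 1120.35 N

1120.35


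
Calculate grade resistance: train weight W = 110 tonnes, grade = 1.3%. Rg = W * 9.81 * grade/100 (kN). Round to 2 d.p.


Rg = W * 9.81 * grade / 100
Rg = 110 * 9.81 * 1.3 / 100
Rg = 1079.1 * 0.013
Rg = 14.03 kN

14.03


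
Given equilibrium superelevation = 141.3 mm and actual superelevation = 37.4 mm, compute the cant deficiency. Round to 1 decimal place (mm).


Cant deficiency = equilibrium cant - actual cant
CD = 141.3 - 37.4
CD = 103.9 mm

103.9


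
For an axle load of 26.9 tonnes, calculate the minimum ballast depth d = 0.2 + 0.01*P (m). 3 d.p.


d = 0.2 + 0.01 * 26.9
d = 0.2 + 0.269
d = 0.469 m

0.469


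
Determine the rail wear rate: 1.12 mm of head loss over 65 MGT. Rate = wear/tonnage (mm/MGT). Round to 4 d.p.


Wear rate = total wear / cumulative tonnage
Rate = 1.12 / 65
Rate = 0.0172 mm/MGT

0.0172


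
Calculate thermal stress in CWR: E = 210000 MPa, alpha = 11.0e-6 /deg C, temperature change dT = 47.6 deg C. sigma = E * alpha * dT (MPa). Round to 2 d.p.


sigma = E * alpha * dT
sigma = 210000 * 11.0e-6 * 47.6
sigma = 2.31 * 47.6
sigma = 109.96 MPa

109.96


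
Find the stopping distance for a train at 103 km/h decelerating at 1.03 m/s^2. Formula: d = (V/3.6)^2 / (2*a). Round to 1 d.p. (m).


Convert speed: V = 103 / 3.6 = 28.6111 m/s
V^2 = 818.5957
d = 818.5957 / (2 * 1.03)
d = 818.5957 / 2.06
d = 397.4 m

397.4


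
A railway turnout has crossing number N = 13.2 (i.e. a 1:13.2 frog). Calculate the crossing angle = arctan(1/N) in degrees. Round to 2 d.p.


1/N = 1/13.2 = 0.075758
angle = arctan(0.075758) = 0.075613 rad
angle = 0.075613 * 180/pi = 4.33 degrees

4.33


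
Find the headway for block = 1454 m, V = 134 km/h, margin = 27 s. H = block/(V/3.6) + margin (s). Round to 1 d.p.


V = 134 / 3.6 = 37.2222 m/s
Block traversal time = 1454 / 37.2222 = 39.0627 s
Headway = 39.0627 + 27
Headway = 66.1 s

66.1


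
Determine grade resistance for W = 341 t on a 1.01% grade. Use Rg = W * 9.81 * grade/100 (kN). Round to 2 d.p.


Rg = W * 9.81 * grade / 100
Rg = 341 * 9.81 * 1.01 / 100
Rg = 3345.21 * 0.0101
Rg = 33.79 kN

33.79


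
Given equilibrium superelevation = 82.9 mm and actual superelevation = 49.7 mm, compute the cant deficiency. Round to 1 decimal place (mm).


Cant deficiency = equilibrium cant - actual cant
CD = 82.9 - 49.7
CD = 33.2 mm

33.2


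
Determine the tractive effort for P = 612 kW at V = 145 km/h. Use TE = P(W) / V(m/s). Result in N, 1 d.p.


Convert: P = 612 kW = 612000 W
V = 145 / 3.6 = 40.2778 m/s
TE = 612000 / 40.2778
TE = 15194.5 N

15194.5


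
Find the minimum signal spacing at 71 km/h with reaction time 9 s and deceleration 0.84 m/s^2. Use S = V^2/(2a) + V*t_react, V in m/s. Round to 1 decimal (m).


V = 71 / 3.6 = 19.7222 m/s
Braking distance = 19.7222^2 / (2*0.84) = 231.5274 m
Sighting distance = 19.7222 * 9 = 177.5 m
S = 231.5274 + 177.5 = 409.0 m

409.0


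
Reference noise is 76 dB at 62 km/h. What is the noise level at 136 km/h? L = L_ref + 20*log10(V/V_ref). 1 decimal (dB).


V/V_ref = 136 / 62 = 2.193548
log10(2.193548) = 0.341147
20 * 0.341147 = 6.8229
L = 76 + 6.8229 = 82.8 dB

82.8


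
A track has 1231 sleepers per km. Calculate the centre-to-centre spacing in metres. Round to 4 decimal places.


Spacing = 1000 m / number of sleepers
Spacing = 1000 / 1231
Spacing = 0.8123 m

0.8123


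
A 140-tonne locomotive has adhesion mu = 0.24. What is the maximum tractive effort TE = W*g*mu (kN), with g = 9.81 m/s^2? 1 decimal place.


TE_max = W * g * mu
TE_max = 140 * 9.81 * 0.24
TE_max = 1373.4 * 0.24
TE_max = 329.6 kN

329.6
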